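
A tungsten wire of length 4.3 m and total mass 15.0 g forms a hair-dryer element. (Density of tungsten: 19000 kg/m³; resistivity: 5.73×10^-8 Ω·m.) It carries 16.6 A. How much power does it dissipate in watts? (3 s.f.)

A = m/(density·L) = 0.015/(19000×4.3) = 1.8360e-07 m²
R = ρL/A = (5.73×10^-8)(4.3)/(1.8360e-07) = 1.342 Ω
P = I²R = (16.6)² × 1.342 = 370 W

370 W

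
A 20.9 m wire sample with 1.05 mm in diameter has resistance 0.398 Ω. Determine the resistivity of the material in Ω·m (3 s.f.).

A = π(d/2)² = π(5.2500e-04 m)² = 8.659e-07 m²
ρ = RA/L = (0.398)(8.659e-07)/(20.9) = 1.65×10^-8 Ω·m

1.65×10^-8 Ω·m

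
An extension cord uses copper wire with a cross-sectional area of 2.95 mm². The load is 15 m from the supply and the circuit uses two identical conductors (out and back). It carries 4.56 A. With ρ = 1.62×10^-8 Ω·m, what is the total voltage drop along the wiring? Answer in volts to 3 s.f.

0.751 V

A = 2.95 mm² = 2.950e-06 m²
Total conductor length (both ways) L = 2 × 15 = 30 m
R = ρL/A = (1.62×10^-8)(30)/(2.950e-06) = 0.1647 Ω
V = IR = 4.56 × 0.1647 = 0.751 V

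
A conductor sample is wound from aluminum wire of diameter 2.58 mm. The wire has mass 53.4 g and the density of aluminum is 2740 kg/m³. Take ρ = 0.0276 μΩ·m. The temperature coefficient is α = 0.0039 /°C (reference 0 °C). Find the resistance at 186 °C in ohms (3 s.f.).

0.0340 Ω

ρ = 0.0276 μΩ·m = 2.76×10^-8 Ω·m
A = π(d/2)² = π(1.2900e-03 m)² = 5.2279e-06 m²
L = m/(density·A) = 0.0534/(2740×5.2279e-06) = 3.728 m
R = ρL/A = (2.76×10^-8)(3.728)/(5.2279e-06) = 0.01968 Ω
R(186 °C) = 0.01968 × (1 + 0.0039×186) = 0.0340 Ω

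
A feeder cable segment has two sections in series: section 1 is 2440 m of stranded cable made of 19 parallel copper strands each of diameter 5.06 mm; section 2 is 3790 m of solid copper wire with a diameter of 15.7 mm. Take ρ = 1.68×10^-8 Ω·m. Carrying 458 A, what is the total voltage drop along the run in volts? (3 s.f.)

Section 1: A_strand = π(2.5300e-03)² = 2.011e-05 m²; R₁ = ρL/(N·A_s) = (1.68×10^-8)(2440)/(19×2.011e-05) = 0.1073 Ω
Section 2: A = π(d/2)² = π(7.8500e-03 m)² = 1.936e-04 m²
R₂ = (1.68×10^-8)(3790)/(1.936e-04) = 0.3289 Ω
R = R₁ + R₂ = 0.4362 Ω
V = IR = 458 × 0.4362 = 200 V

200 V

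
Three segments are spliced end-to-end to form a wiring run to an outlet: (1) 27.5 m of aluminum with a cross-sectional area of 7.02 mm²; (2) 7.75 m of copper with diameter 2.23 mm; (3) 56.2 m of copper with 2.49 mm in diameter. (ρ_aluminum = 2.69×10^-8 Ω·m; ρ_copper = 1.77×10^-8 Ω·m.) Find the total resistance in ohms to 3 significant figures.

0.345 Ω

Seg 1: A = 7.02 mm² = 7.020e-06 m²
R_1 = (2.69×10^-8)(27.5)/(7.020e-06) = 0.1054 Ω
Seg 2: A = π(d/2)² = π(1.1150e-03 m)² = 3.906e-06 m²
R_2 = (1.77×10^-8)(7.75)/(3.906e-06) = 0.03512 Ω
Seg 3: A = π(d/2)² = π(1.2450e-03 m)² = 4.870e-06 m²
R_3 = (1.77×10^-8)(56.2)/(4.870e-06) = 0.2043 Ω
R_total = R_1 + R_2 + R_3 = 0.345 Ω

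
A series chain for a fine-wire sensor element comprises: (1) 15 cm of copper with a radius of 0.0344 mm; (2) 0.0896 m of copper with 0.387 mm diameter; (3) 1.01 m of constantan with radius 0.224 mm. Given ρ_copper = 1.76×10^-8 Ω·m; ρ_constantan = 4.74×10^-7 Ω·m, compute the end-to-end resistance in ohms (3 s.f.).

Seg 1: A = πr² = π(3.4400e-05 m)² = 3.718e-09 m²
R_1 = (1.76×10^-8)(0.15)/(3.718e-09) = 0.7101 Ω
Seg 2: A = π(d/2)² = π(1.9350e-04 m)² = 1.176e-07 m²
R_2 = (1.76×10^-8)(0.0896)/(1.176e-07) = 0.01341 Ω
Seg 3: A = πr² = π(2.2400e-04 m)² = 1.576e-07 m²
R_3 = (4.74×10^-7)(1.01)/(1.576e-07) = 3.037 Ω
R_total = R_1 + R_2 + R_3 = 3.76 Ω

3.76 Ω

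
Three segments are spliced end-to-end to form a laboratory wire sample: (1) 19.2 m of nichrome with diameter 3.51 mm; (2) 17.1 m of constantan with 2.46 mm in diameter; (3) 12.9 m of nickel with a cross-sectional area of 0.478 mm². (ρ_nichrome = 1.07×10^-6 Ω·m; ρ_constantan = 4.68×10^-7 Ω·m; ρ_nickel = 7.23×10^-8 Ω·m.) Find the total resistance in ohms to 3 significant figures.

Seg 1: A = π(d/2)² = π(1.7550e-03 m)² = 9.676e-06 m²
R_1 = (1.07×10^-6)(19.2)/(9.676e-06) = 2.123 Ω
Seg 2: A = π(d/2)² = π(1.2300e-03 m)² = 4.753e-06 m²
R_2 = (4.68×10^-7)(17.1)/(4.753e-06) = 1.684 Ω
Seg 3: A = 0.478 mm² = 4.780e-07 m²
R_3 = (7.23×10^-8)(12.9)/(4.780e-07) = 1.951 Ω
R_total = R_1 + R_2 + R_3 = 5.76 Ω

5.76 Ω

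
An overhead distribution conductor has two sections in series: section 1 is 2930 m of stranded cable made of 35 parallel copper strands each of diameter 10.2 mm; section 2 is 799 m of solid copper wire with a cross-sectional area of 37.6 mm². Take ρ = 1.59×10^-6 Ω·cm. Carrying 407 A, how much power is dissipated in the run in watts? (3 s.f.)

58700 W

ρ = 1.59×10^-6 Ω·cm = 1.59×10^-8 Ω·m
Section 1: A_strand = π(5.1000e-03)² = 8.171e-05 m²; R₁ = ρL/(N·A_s) = (1.59×10^-8)(2930)/(35×8.171e-05) = 0.01629 Ω
Section 2: A = 37.6 mm² = 3.760e-05 m²
R₂ = (1.59×10^-8)(799)/(3.760e-05) = 0.3379 Ω
R = R₁ + R₂ = 0.3542 Ω
P = I²R = (407)² × 0.3542 = 58700 W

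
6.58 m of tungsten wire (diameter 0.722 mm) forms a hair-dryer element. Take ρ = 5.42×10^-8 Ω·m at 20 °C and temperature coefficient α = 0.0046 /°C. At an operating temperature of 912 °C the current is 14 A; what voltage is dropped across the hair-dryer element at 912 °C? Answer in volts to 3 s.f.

62.2 V

A = π(d/2)² = π(3.6100e-04 m)² = 4.094e-07 m²
R₍20₎ = ρL/A = (5.42×10^-8)(6.58)/(4.094e-07) = 0.8711 Ω
R₍912₎ = R₍20₎(1 + αΔT) = 0.8711 × (1 + 0.0046×892) = 4.445 Ω
V = IR = 14 × 4.445 = 62.2 V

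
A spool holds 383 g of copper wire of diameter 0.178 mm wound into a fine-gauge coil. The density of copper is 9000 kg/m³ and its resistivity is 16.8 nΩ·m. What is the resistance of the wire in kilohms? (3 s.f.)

ρ = 16.8 nΩ·m = 1.68×10^-8 Ω·m
A = π(d/2)² = π(8.9000e-05 m)² = 2.4885e-08 m²
L = m/(density·A) = 0.383/(9000×2.4885e-08) = 1710 m
R = ρL/A = (1.68×10^-8)(1710)/(2.4885e-08) = 1.15 kΩ

1.15 kΩ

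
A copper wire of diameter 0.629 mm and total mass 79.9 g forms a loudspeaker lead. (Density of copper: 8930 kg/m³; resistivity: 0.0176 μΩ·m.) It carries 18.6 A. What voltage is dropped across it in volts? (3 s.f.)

ρ = 0.0176 μΩ·m = 1.76×10^-8 Ω·m
A = π(d/2)² = π(3.1450e-04 m)² = 3.1074e-07 m²
L = m/(density·A) = 0.0799/(8930×3.1074e-07) = 28.79 m
R = ρL/A = (1.76×10^-8)(28.79)/(3.1074e-07) = 1.631 Ω
V = IR = 18.6 × 1.631 = 30.3 V

30.3 V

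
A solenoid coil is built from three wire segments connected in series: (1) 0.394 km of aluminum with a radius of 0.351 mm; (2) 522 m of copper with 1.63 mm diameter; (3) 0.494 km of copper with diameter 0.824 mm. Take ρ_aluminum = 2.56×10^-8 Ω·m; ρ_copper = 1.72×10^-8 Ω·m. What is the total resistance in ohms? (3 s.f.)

46.3 Ω

Seg 1: A = πr² = π(3.5100e-04 m)² = 3.870e-07 m²
R_1 = (2.56×10^-8)(394)/(3.870e-07) = 26.06 Ω
Seg 2: A = π(d/2)² = π(8.1500e-04 m)² = 2.087e-06 m²
R_2 = (1.72×10^-8)(522)/(2.087e-06) = 4.303 Ω
Seg 3: A = π(d/2)² = π(4.1200e-04 m)² = 5.333e-07 m²
R_3 = (1.72×10^-8)(494)/(5.333e-07) = 15.93 Ω
R_total = R_1 + R_2 + R_3 = 46.3 Ω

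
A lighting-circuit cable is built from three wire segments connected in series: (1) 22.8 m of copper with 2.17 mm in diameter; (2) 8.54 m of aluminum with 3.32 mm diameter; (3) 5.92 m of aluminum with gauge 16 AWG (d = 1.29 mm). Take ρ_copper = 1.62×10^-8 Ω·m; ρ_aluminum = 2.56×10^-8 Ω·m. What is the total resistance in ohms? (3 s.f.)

Seg 1: A = π(d/2)² = π(1.0850e-03 m)² = 3.698e-06 m²
R_1 = (1.62×10^-8)(22.8)/(3.698e-06) = 0.09987 Ω
Seg 2: A = π(d/2)² = π(1.6600e-03 m)² = 8.657e-06 m²
R_2 = (2.56×10^-8)(8.54)/(8.657e-06) = 0.02525 Ω
Seg 3: A = π(1.29/2 mm)² = π(6.4500e-04 m)² = 1.307e-06 m²
R_3 = (2.56×10^-8)(5.92)/(1.307e-06) = 0.116 Ω
R_total = R_1 + R_2 + R_3 = 0.241 Ω

0.241 Ω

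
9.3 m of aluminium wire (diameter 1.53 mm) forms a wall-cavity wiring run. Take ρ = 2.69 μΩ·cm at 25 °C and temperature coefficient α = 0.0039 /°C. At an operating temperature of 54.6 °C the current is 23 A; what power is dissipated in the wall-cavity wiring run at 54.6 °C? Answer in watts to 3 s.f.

ρ = 2.69 μΩ·cm = 2.69×10^-8 Ω·m
A = π(d/2)² = π(7.6500e-04 m)² = 1.839e-06 m²
R₍25₎ = ρL/A = (2.69×10^-8)(9.3)/(1.839e-06) = 0.1361 Ω
R₍54.6₎ = R₍25₎(1 + αΔT) = 0.1361 × (1 + 0.0039×29.6) = 0.1518 Ω
P = I²R = (23)² × 0.1518 = 80.3 W

80.3 W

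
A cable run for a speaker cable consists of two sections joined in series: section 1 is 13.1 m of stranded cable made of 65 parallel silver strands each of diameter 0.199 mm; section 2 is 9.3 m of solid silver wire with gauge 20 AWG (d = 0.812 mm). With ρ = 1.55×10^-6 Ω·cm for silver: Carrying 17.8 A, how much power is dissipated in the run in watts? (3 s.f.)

120 W

ρ = 1.55×10^-6 Ω·cm = 1.55×10^-8 Ω·m
Section 1: A_strand = π(9.9500e-05)² = 3.110e-08 m²; R₁ = ρL/(N·A_s) = (1.55×10^-8)(13.1)/(65×3.110e-08) = 0.1004 Ω
Section 2: A = π(0.812/2 mm)² = π(4.0600e-04 m)² = 5.178e-07 m²
R₂ = (1.55×10^-8)(9.3)/(5.178e-07) = 0.2784 Ω
R = R₁ + R₂ = 0.3788 Ω
P = I²R = (17.8)² × 0.3788 = 120 W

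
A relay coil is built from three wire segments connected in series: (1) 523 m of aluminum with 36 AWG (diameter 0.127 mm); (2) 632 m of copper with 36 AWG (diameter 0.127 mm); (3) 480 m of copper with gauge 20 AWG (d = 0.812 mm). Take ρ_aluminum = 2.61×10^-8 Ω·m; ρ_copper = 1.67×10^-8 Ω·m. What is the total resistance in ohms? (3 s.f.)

1930 Ω

Seg 1: A = π(0.127/2 mm)² = π(6.3500e-05 m)² = 1.267e-08 m²
R_1 = (2.61×10^-8)(523)/(1.267e-08) = 1078 Ω
Seg 2: A = π(0.127/2 mm)² = π(6.3500e-05 m)² = 1.267e-08 m²
R_2 = (1.67×10^-8)(632)/(1.267e-08) = 833.2 Ω
Seg 3: A = π(0.812/2 mm)² = π(4.0600e-04 m)² = 5.178e-07 m²
R_3 = (1.67×10^-8)(480)/(5.178e-07) = 15.48 Ω
R_total = R_1 + R_2 + R_3 = 1930 Ω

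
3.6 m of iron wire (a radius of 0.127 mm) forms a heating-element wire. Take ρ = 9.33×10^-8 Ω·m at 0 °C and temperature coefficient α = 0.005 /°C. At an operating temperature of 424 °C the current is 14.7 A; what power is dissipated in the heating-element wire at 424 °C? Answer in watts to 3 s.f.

4470 W

A = πr² = π(1.2700e-04 m)² = 5.067e-08 m²
R₍0₎ = ρL/A = (9.33×10^-8)(3.6)/(5.067e-08) = 6.629 Ω
R₍424₎ = R₍0₎(1 + αΔT) = 6.629 × (1 + 0.005×424) = 20.68 Ω
P = I²R = (14.7)² × 20.68 = 4470 W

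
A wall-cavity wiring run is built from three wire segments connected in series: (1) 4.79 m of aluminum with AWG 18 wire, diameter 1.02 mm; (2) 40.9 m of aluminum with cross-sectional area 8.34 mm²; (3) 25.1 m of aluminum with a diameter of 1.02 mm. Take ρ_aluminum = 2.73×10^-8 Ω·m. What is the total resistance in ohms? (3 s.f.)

Seg 1: A = π(1.02/2 mm)² = π(5.1000e-04 m)² = 8.171e-07 m²
R_1 = (2.73×10^-8)(4.79)/(8.171e-07) = 0.16 Ω
Seg 2: A = 8.34 mm² = 8.340e-06 m²
R_2 = (2.73×10^-8)(40.9)/(8.340e-06) = 0.1339 Ω
Seg 3: A = π(d/2)² = π(5.1000e-04 m)² = 8.171e-07 m²
R_3 = (2.73×10^-8)(25.1)/(8.171e-07) = 0.8386 Ω
R_total = R_1 + R_2 + R_3 = 1.13 Ω

1.13 Ω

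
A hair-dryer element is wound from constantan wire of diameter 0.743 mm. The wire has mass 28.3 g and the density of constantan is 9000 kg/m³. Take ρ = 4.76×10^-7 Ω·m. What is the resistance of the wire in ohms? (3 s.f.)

A = π(d/2)² = π(3.7150e-04 m)² = 4.3358e-07 m²
L = m/(density·A) = 0.0283/(9000×4.3358e-07) = 7.252 m
R = ρL/A = (4.76×10^-7)(7.252)/(4.3358e-07) = 7.96 Ω

7.96 Ω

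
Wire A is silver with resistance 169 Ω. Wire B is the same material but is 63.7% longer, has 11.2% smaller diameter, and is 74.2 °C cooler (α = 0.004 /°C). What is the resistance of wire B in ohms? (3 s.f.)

247 Ω

R ∝ ρL/d² with ρ ∝ (1+αΔT), so R_B/R_A = (1 + 63.7/100) × (1 − 11.2/100)⁻² × (1 − 0.004×74.2)
= 1.637 × 1.268 × 0.7032 = 1.46
R_B = 1.46 × 169 = 247 Ω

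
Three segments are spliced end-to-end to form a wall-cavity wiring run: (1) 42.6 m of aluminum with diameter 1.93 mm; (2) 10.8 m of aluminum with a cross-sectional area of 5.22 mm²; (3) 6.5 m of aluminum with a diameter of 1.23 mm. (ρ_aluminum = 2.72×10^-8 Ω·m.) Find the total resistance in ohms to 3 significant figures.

Seg 1: A = π(d/2)² = π(9.6500e-04 m)² = 2.926e-06 m²
R_1 = (2.72×10^-8)(42.6)/(2.926e-06) = 0.3961 Ω
Seg 2: A = 5.22 mm² = 5.220e-06 m²
R_2 = (2.72×10^-8)(10.8)/(5.220e-06) = 0.05628 Ω
Seg 3: A = π(d/2)² = π(6.1500e-04 m)² = 1.188e-06 m²
R_3 = (2.72×10^-8)(6.5)/(1.188e-06) = 0.1488 Ω
R_total = R_1 + R_2 + R_3 = 0.601 Ω

0.601 Ω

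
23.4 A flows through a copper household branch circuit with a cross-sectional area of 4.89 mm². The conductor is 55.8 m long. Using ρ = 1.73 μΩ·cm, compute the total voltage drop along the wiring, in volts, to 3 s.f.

ρ = 1.73 μΩ·cm = 1.73×10^-8 Ω·m
A = 4.89 mm² = 4.890e-06 m²
R = ρL/A = (1.73×10^-8)(55.8)/(4.890e-06) = 0.1974 Ω
V = IR = 23.4 × 0.1974 = 4.62 V

4.62 V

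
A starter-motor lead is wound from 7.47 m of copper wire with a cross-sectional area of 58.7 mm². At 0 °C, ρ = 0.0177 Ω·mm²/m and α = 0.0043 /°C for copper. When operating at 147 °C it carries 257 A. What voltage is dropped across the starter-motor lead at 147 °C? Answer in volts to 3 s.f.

0.945 V

ρ = 0.0177 Ω·mm²/m = 1.77×10^-8 Ω·m
A = 58.7 mm² = 5.870e-05 m²
R₍0₎ = ρL/A = (1.77×10^-8)(7.47)/(5.870e-05) = 0.002252 Ω
R₍147₎ = R₍0₎(1 + αΔT) = 0.002252 × (1 + 0.0043×147) = 0.003676 Ω
V = IR = 257 × 0.003676 = 0.945 V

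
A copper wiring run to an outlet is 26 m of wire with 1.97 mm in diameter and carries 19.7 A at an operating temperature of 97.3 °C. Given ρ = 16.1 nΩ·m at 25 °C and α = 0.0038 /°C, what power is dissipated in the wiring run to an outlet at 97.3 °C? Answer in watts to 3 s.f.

ρ = 16.1 nΩ·m = 1.61×10^-8 Ω·m
A = π(d/2)² = π(9.8500e-04 m)² = 3.048e-06 m²
R₍25₎ = ρL/A = (1.61×10^-8)(26)/(3.048e-06) = 0.1373 Ω
R₍97.3₎ = R₍25₎(1 + αΔT) = 0.1373 × (1 + 0.0038×72.3) = 0.1751 Ω
P = I²R = (19.7)² × 0.1751 = 67.9 W

67.9 W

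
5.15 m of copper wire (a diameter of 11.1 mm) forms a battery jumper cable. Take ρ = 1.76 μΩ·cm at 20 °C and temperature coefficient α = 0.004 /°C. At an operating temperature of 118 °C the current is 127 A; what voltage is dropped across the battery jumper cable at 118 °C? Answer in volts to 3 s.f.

0.166 V

ρ = 1.76 μΩ·cm = 1.76×10^-8 Ω·m
A = π(d/2)² = π(5.5500e-03 m)² = 9.677e-05 m²
R₍20₎ = ρL/A = (1.76×10^-8)(5.15)/(9.677e-05) = 9.367×10^-4 Ω
R₍118₎ = R₍20₎(1 + αΔT) = 9.367×10^-4 × (1 + 0.004×98) = 0.001304 Ω
V = IR = 127 × 0.001304 = 0.166 V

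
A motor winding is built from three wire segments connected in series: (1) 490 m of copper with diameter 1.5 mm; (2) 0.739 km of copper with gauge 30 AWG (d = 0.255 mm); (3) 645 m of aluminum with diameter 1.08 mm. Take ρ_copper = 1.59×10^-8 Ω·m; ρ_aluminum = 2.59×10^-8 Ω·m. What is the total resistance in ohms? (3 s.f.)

Seg 1: A = π(d/2)² = π(7.5000e-04 m)² = 1.767e-06 m²
R_1 = (1.59×10^-8)(490)/(1.767e-06) = 4.409 Ω
Seg 2: A = π(0.255/2 mm)² = π(1.2750e-04 m)² = 5.107e-08 m²
R_2 = (1.59×10^-8)(739)/(5.107e-08) = 230.1 Ω
Seg 3: A = π(d/2)² = π(5.4000e-04 m)² = 9.161e-07 m²
R_3 = (2.59×10^-8)(645)/(9.161e-07) = 18.24 Ω
R_total = R_1 + R_2 + R_3 = 253 Ω

253 Ω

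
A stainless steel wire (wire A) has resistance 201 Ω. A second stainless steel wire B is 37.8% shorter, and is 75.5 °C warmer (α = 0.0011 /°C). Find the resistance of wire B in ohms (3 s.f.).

135 Ω

R ∝ ρL/d² with ρ ∝ (1+αΔT), so R_B/R_A = (1 − 37.8/100) × (1 + 0.0011×75.5)
= 0.622 × 1.083 = 0.6737
R_B = 0.6737 × 201 = 135 Ω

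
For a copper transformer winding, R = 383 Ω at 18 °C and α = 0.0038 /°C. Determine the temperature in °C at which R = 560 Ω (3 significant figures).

140 °C

R = R₀(1 + α(T − T₀)) ⇒ T = T₀ + (R/R₀ − 1)/α
T = 18 + (560/383 − 1)/0.0038 = 18 + (0.4621)/0.0038 = 140 °C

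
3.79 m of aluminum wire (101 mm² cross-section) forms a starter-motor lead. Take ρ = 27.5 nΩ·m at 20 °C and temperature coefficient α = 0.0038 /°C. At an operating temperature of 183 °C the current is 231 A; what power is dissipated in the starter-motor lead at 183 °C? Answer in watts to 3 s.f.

ρ = 27.5 nΩ·m = 2.75×10^-8 Ω·m
A = 101 mm² = 1.010e-04 m²
R₍20₎ = ρL/A = (2.75×10^-8)(3.79)/(1.010e-04) = 0.001032 Ω
R₍183₎ = R₍20₎(1 + αΔT) = 0.001032 × (1 + 0.0038×163) = 0.001671 Ω
P = I²R = (231)² × 0.001671 = 89.2 W

89.2 W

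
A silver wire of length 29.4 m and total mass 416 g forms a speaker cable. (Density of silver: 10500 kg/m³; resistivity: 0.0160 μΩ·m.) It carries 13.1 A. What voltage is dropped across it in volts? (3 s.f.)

4.57 V

ρ = 0.0160 μΩ·m = 1.60×10^-8 Ω·m
A = m/(density·L) = 0.416/(10500×29.4) = 1.3476e-06 m²
R = ρL/A = (1.60×10^-8)(29.4)/(1.3476e-06) = 0.3491 Ω
V = IR = 13.1 × 0.3491 = 4.57 V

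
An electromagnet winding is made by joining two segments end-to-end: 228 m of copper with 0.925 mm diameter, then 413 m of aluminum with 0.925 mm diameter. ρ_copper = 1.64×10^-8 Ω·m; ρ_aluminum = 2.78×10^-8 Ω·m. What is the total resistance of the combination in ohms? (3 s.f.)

Segment 1: A = π(d/2)² = π(4.6250e-04 m)² = 6.720e-07 m²
R₁ = ρL/A = (1.64×10^-8)(228)/(6.720e-07) = 5.564 Ω
R₂ = (2.78×10^-8)(413)/(6.720e-07) = 17.09 Ω
R = R₁ + R₂ = 22.6 Ω

22.6 Ω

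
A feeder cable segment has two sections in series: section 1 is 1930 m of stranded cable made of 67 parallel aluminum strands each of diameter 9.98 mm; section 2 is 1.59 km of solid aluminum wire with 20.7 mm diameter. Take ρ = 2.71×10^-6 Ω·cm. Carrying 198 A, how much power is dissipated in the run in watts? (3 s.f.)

5410 W

ρ = 2.71×10^-6 Ω·cm = 2.71×10^-8 Ω·m
Section 1: A_strand = π(4.9900e-03)² = 7.823e-05 m²; R₁ = ρL/(N·A_s) = (2.71×10^-8)(1930)/(67×7.823e-05) = 0.009979 Ω
Section 2: A = π(d/2)² = π(1.0350e-02 m)² = 3.365e-04 m²
R₂ = (2.71×10^-8)(1590)/(3.365e-04) = 0.128 Ω
R = R₁ + R₂ = 0.138 Ω
P = I²R = (198)² × 0.138 = 5410 W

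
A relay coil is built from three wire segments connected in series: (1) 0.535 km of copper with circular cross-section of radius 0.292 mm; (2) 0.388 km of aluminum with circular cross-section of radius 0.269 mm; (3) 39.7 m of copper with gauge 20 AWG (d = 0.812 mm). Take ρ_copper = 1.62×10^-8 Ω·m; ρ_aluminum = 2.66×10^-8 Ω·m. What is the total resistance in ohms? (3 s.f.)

79.0 Ω

Seg 1: A = πr² = π(2.9200e-04 m)² = 2.679e-07 m²
R_1 = (1.62×10^-8)(535)/(2.679e-07) = 32.36 Ω
Seg 2: A = πr² = π(2.6900e-04 m)² = 2.273e-07 m²
R_2 = (2.66×10^-8)(388)/(2.273e-07) = 45.4 Ω
Seg 3: A = π(0.812/2 mm)² = π(4.0600e-04 m)² = 5.178e-07 m²
R_3 = (1.62×10^-8)(39.7)/(5.178e-07) = 1.242 Ω
R_total = R_1 + R_2 + R_3 = 79.0 Ω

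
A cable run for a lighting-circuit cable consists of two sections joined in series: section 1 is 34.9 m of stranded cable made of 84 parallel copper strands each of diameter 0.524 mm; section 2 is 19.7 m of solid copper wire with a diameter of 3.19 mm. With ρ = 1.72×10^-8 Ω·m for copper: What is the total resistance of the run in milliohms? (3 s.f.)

75.5 mΩ

Section 1: A_strand = π(2.6200e-04)² = 2.157e-07 m²; R₁ = ρL/(N·A_s) = (1.72×10^-8)(34.9)/(84×2.157e-07) = 0.03314 Ω
Section 2: A = π(d/2)² = π(1.5950e-03 m)² = 7.992e-06 m²
R₂ = (1.72×10^-8)(19.7)/(7.992e-06) = 0.0424 Ω
R = R₁ + R₂ = 75.5 mΩ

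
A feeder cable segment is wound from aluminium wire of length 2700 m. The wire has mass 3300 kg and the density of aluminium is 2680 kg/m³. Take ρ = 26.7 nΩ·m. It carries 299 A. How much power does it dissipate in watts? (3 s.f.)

ρ = 26.7 nΩ·m = 2.67×10^-8 Ω·m
A = m/(density·L) = 3300/(2680×2700) = 4.5605e-04 m²
R = ρL/A = (2.67×10^-8)(2700)/(4.5605e-04) = 0.1581 Ω
P = I²R = (299)² × 0.1581 = 14100 W

14100 W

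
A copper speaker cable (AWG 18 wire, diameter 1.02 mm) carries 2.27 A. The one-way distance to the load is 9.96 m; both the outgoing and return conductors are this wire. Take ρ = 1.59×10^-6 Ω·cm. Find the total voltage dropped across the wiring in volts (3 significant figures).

0.880 V

ρ = 1.59×10^-6 Ω·cm = 1.59×10^-8 Ω·m
A = π(1.02/2 mm)² = π(5.1000e-04 m)² = 8.171e-07 m²
Total conductor length (both ways) L = 2 × 9.96 = 19.92 m
R = ρL/A = (1.59×10^-8)(19.92)/(8.171e-07) = 0.3876 Ω
V = IR = 2.27 × 0.3876 = 0.880 V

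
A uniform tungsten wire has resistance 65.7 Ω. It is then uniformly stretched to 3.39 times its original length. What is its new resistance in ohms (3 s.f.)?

Volume constant ⇒ A' = A/k with k = 3.39. R' = ρ(kL)/(A/k) = k²R.
R' = 11.49 × 65.7 = 755 Ω

755 Ω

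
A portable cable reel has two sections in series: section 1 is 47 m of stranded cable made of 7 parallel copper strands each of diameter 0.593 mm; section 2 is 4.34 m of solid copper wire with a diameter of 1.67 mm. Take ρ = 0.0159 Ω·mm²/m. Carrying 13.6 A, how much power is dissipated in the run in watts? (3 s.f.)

ρ = 0.0159 Ω·mm²/m = 1.59×10^-8 Ω·m
Section 1: A_strand = π(2.9650e-04)² = 2.762e-07 m²; R₁ = ρL/(N·A_s) = (1.59×10^-8)(47)/(7×2.762e-07) = 0.3865 Ω
Section 2: A = π(d/2)² = π(8.3500e-04 m)² = 2.190e-06 m²
R₂ = (1.59×10^-8)(4.34)/(2.190e-06) = 0.0315 Ω
R = R₁ + R₂ = 0.418 Ω
P = I²R = (13.6)² × 0.418 = 77.3 W

77.3 W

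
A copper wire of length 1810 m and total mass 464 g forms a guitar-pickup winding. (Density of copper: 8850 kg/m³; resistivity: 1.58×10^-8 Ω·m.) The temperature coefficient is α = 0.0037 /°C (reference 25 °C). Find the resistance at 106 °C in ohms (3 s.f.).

A = m/(density·L) = 0.464/(8850×1810) = 2.8967e-08 m²
R = ρL/A = (1.58×10^-8)(1810)/(2.8967e-08) = 987.3 Ω
R(106 °C) = 987.3 × (1 + 0.0037×81) = 1280 Ω

1280 Ω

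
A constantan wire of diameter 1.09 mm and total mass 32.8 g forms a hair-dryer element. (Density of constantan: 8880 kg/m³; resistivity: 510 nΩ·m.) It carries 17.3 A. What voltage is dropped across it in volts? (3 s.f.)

37.4 V

ρ = 510 nΩ·m = 5.10×10^-7 Ω·m
A = π(d/2)² = π(5.4500e-04 m)² = 9.3313e-07 m²
L = m/(density·A) = 0.0328/(8880×9.3313e-07) = 3.958 m
R = ρL/A = (5.10×10^-7)(3.958)/(9.3313e-07) = 2.163 Ω
V = IR = 17.3 × 2.163 = 37.4 V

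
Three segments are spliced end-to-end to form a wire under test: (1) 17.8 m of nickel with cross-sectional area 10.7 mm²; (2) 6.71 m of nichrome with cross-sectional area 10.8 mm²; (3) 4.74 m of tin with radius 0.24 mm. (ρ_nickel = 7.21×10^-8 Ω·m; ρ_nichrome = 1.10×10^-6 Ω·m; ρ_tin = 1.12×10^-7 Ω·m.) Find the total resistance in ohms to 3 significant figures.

Seg 1: A = 10.7 mm² = 1.070e-05 m²
R_1 = (7.21×10^-8)(17.8)/(1.070e-05) = 0.1199 Ω
Seg 2: A = 10.8 mm² = 1.080e-05 m²
R_2 = (1.10×10^-6)(6.71)/(1.080e-05) = 0.6834 Ω
Seg 3: A = πr² = π(2.4000e-04 m)² = 1.810e-07 m²
R_3 = (1.12×10^-7)(4.74)/(1.810e-07) = 2.934 Ω
R_total = R_1 + R_2 + R_3 = 3.74 Ω

3.74 Ω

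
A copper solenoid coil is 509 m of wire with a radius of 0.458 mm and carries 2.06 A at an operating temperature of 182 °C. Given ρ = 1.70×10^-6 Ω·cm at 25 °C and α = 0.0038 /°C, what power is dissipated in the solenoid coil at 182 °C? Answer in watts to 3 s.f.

ρ = 1.70×10^-6 Ω·cm = 1.70×10^-8 Ω·m
A = πr² = π(4.5800e-04 m)² = 6.590e-07 m²
R₍25₎ = ρL/A = (1.70×10^-8)(509)/(6.590e-07) = 13.13 Ω
R₍182₎ = R₍25₎(1 + αΔT) = 13.13 × (1 + 0.0038×157) = 20.96 Ω
P = I²R = (2.06)² × 20.96 = 89.0 W

89.0 W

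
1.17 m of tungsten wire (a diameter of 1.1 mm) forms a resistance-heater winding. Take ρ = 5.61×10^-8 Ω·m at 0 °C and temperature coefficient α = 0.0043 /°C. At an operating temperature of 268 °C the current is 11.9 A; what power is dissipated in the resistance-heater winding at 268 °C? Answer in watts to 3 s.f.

21.1 W

A = π(d/2)² = π(5.5000e-04 m)² = 9.503e-07 m²
R₍0₎ = ρL/A = (5.61×10^-8)(1.17)/(9.503e-07) = 0.06907 Ω
R₍268₎ = R₍0₎(1 + αΔT) = 0.06907 × (1 + 0.0043×268) = 0.1487 Ω
P = I²R = (11.9)² × 0.1487 = 21.1 W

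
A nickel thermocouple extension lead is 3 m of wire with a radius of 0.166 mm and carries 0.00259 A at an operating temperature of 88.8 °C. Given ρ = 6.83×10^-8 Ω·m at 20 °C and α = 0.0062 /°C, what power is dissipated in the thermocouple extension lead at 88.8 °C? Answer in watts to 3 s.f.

A = πr² = π(1.6600e-04 m)² = 8.657e-08 m²
R₍20₎ = ρL/A = (6.83×10^-8)(3)/(8.657e-08) = 2.367 Ω
R₍88.8₎ = R₍20₎(1 + αΔT) = 2.367 × (1 + 0.0062×68.8) = 3.376 Ω
P = I²R = (0.00259)² × 3.376 = 2.26×10^-5 W

2.26×10^-5 W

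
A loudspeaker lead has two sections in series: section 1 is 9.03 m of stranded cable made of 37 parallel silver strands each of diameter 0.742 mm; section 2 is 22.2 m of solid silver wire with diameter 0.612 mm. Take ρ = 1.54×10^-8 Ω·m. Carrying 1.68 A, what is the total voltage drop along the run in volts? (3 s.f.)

Section 1: A_strand = π(3.7100e-04)² = 4.324e-07 m²; R₁ = ρL/(N·A_s) = (1.54×10^-8)(9.03)/(37×4.324e-07) = 0.008692 Ω
Section 2: A = π(d/2)² = π(3.0600e-04 m)² = 2.942e-07 m²
R₂ = (1.54×10^-8)(22.2)/(2.942e-07) = 1.162 Ω
R = R₁ + R₂ = 1.171 Ω
V = IR = 1.68 × 1.171 = 1.97 V

1.97 V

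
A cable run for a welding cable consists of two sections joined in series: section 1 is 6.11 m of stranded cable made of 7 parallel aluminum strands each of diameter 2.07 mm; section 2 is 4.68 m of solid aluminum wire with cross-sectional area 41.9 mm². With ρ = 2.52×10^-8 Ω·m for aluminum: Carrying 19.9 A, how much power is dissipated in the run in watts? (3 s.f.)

3.70 W

Section 1: A_strand = π(1.0350e-03)² = 3.365e-06 m²; R₁ = ρL/(N·A_s) = (2.52×10^-8)(6.11)/(7×3.365e-06) = 0.006536 Ω
Section 2: A = 41.9 mm² = 4.190e-05 m²
R₂ = (2.52×10^-8)(4.68)/(4.190e-05) = 0.002815 Ω
R = R₁ + R₂ = 0.009351 Ω
P = I²R = (19.9)² × 0.009351 = 3.70 W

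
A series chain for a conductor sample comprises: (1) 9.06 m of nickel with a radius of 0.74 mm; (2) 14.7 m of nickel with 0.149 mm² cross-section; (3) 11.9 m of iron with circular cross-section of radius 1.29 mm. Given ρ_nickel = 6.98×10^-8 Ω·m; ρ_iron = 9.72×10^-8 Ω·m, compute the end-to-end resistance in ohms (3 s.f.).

Seg 1: A = πr² = π(7.4000e-04 m)² = 1.720e-06 m²
R_1 = (6.98×10^-8)(9.06)/(1.720e-06) = 0.3676 Ω
Seg 2: A = 0.149 mm² = 1.490e-07 m²
R_2 = (6.98×10^-8)(14.7)/(1.490e-07) = 6.886 Ω
Seg 3: A = πr² = π(1.2900e-03 m)² = 5.228e-06 m²
R_3 = (9.72×10^-8)(11.9)/(5.228e-06) = 0.2213 Ω
R_total = R_1 + R_2 + R_3 = 7.48 Ω

7.48 Ω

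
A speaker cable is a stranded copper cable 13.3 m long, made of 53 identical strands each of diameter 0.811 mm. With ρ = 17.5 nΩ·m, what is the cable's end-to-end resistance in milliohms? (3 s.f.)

8.50 mΩ

ρ = 17.5 nΩ·m = 1.75×10^-8 Ω·m
A_strand = π(4.0550e-04 m)² = 5.166e-07 m²
R_strand = ρL/A = (1.75×10^-8)(13.3)/(5.166e-07) = 0.4506 Ω
R_total = R_strand/N = 0.4506/53 = 8.50 mΩ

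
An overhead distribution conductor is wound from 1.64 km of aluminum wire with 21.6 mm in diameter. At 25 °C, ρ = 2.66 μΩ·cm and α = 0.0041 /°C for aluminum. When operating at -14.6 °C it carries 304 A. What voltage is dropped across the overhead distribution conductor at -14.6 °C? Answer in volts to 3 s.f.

30.3 V

ρ = 2.66 μΩ·cm = 2.66×10^-8 Ω·m
A = π(d/2)² = π(1.0800e-02 m)² = 3.664e-04 m²
R₍25₎ = ρL/A = (2.66×10^-8)(1640)/(3.664e-04) = 0.119 Ω
R₍-14.6₎ = R₍25₎(1 + αΔT) = 0.119 × (1 + 0.0041×-39.6) = 0.09972 Ω
V = IR = 304 × 0.09972 = 30.3 V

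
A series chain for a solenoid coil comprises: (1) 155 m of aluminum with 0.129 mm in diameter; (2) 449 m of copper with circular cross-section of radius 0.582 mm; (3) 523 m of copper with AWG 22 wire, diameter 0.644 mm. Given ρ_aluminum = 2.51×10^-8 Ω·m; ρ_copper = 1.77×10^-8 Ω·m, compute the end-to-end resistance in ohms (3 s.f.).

334 Ω

Seg 1: A = π(d/2)² = π(6.4500e-05 m)² = 1.307e-08 m²
R_1 = (2.51×10^-8)(155)/(1.307e-08) = 297.7 Ω
Seg 2: A = πr² = π(5.8200e-04 m)² = 1.064e-06 m²
R_2 = (1.77×10^-8)(449)/(1.064e-06) = 7.468 Ω
Seg 3: A = π(0.644/2 mm)² = π(3.2200e-04 m)² = 3.257e-07 m²
R_3 = (1.77×10^-8)(523)/(3.257e-07) = 28.42 Ω
R_total = R_1 + R_2 + R_3 = 334 Ω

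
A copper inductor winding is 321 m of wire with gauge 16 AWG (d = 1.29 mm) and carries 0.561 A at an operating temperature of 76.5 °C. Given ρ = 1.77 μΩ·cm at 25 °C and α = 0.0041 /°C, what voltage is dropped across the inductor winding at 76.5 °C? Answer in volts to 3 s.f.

ρ = 1.77 μΩ·cm = 1.77×10^-8 Ω·m
A = π(1.29/2 mm)² = π(6.4500e-04 m)² = 1.307e-06 m²
R₍25₎ = ρL/A = (1.77×10^-8)(321)/(1.307e-06) = 4.347 Ω
R₍76.5₎ = R₍25₎(1 + αΔT) = 4.347 × (1 + 0.0041×51.5) = 5.265 Ω
V = IR = 0.561 × 5.265 = 2.95 V

2.95 V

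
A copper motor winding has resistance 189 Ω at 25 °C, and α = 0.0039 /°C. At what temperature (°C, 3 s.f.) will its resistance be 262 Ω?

R = R₀(1 + α(T − T₀)) ⇒ T = T₀ + (R/R₀ − 1)/α
T = 25 + (262/189 − 1)/0.0039 = 25 + (0.3862)/0.0039 = 124 °C

124 °C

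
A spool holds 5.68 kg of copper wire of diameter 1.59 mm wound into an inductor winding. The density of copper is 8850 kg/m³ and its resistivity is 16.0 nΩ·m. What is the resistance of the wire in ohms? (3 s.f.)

2.60 Ω

ρ = 16.0 nΩ·m = 1.60×10^-8 Ω·m
A = π(d/2)² = π(7.9500e-04 m)² = 1.9856e-06 m²
L = m/(density·A) = 5.68/(8850×1.9856e-06) = 323.2 m
R = ρL/A = (1.60×10^-8)(323.2)/(1.9856e-06) = 2.60 Ω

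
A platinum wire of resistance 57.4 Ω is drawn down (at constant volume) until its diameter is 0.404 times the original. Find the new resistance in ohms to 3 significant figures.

Volume constant ⇒ L' = L/r² with r = 0.404. R' = ρL'/A' = ρ(L/r²)/(πr²d₀²/4) = R/r⁴.
R' = 37.54 × 57.4 = 2150 Ω

2150 Ω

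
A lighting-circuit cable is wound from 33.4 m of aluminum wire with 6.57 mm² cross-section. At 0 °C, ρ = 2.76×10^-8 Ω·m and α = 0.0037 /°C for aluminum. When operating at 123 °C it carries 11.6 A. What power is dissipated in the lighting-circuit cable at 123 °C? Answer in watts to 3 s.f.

A = 6.57 mm² = 6.570e-06 m²
R₍0₎ = ρL/A = (2.76×10^-8)(33.4)/(6.570e-06) = 0.1403 Ω
R₍123₎ = R₍0₎(1 + αΔT) = 0.1403 × (1 + 0.0037×123) = 0.2042 Ω
P = I²R = (11.6)² × 0.2042 = 27.5 W

27.5 W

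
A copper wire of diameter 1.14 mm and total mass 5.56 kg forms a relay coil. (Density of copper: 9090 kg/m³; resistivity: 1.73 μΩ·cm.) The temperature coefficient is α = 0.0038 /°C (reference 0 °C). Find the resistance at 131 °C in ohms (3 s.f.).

ρ = 1.73 μΩ·cm = 1.73×10^-8 Ω·m
A = π(d/2)² = π(5.7000e-04 m)² = 1.0207e-06 m²
L = m/(density·A) = 5.56/(9090×1.0207e-06) = 599.3 m
R = ρL/A = (1.73×10^-8)(599.3)/(1.0207e-06) = 10.16 Ω
R(131 °C) = 10.16 × (1 + 0.0038×131) = 15.2 Ω

15.2 Ω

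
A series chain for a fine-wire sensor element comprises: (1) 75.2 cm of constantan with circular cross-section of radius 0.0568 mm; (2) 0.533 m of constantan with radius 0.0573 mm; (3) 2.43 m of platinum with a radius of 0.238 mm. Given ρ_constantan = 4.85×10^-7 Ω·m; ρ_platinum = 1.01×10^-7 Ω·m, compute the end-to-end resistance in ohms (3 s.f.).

Seg 1: A = πr² = π(5.6800e-05 m)² = 1.014e-08 m²
R_1 = (4.85×10^-7)(0.752)/(1.014e-08) = 35.98 Ω
Seg 2: A = πr² = π(5.7300e-05 m)² = 1.031e-08 m²
R_2 = (4.85×10^-7)(0.533)/(1.031e-08) = 25.06 Ω
Seg 3: A = πr² = π(2.3800e-04 m)² = 1.780e-07 m²
R_3 = (1.01×10^-7)(2.43)/(1.780e-07) = 1.379 Ω
R_total = R_1 + R_2 + R_3 = 62.4 Ω

62.4 Ω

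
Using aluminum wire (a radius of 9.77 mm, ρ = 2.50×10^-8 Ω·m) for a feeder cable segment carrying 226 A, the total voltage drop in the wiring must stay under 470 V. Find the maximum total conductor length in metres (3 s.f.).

24900 m

A = πr² = π(9.7700e-03 m)² = 2.999e-04 m²
L_max = V_max·A/(1·ρI) = (470)(2.999e-04)/(2.50×10^-8×226) = 24900 m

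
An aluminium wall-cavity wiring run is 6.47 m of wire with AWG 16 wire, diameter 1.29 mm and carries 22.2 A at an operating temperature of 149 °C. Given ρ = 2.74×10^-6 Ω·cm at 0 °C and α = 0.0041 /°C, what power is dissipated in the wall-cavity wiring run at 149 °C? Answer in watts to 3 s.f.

ρ = 2.74×10^-6 Ω·cm = 2.74×10^-8 Ω·m
A = π(1.29/2 mm)² = π(6.4500e-04 m)² = 1.307e-06 m²
R₍0₎ = ρL/A = (2.74×10^-8)(6.47)/(1.307e-06) = 0.1356 Ω
R₍149₎ = R₍0₎(1 + αΔT) = 0.1356 × (1 + 0.0041×149) = 0.2185 Ω
P = I²R = (22.2)² × 0.2185 = 108 W

108 W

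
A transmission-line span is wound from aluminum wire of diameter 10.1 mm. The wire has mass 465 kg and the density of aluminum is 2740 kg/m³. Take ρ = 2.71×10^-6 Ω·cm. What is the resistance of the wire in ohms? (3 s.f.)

0.716 Ω

ρ = 2.71×10^-6 Ω·cm = 2.71×10^-8 Ω·m
A = π(d/2)² = π(5.0500e-03 m)² = 8.0118e-05 m²
L = m/(density·A) = 465/(2740×8.0118e-05) = 2118 m
R = ρL/A = (2.71×10^-8)(2118)/(8.0118e-05) = 0.716 Ω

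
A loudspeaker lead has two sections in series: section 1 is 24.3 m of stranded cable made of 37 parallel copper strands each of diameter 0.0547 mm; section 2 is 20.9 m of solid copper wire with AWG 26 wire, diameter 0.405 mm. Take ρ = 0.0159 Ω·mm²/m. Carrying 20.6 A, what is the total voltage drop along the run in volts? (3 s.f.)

145 V

ρ = 0.0159 Ω·mm²/m = 1.59×10^-8 Ω·m
Section 1: A_strand = π(2.7350e-05)² = 2.350e-09 m²; R₁ = ρL/(N·A_s) = (1.59×10^-8)(24.3)/(37×2.350e-09) = 4.444 Ω
Section 2: A = π(0.405/2 mm)² = π(2.0250e-04 m)² = 1.288e-07 m²
R₂ = (1.59×10^-8)(20.9)/(1.288e-07) = 2.58 Ω
R = R₁ + R₂ = 7.023 Ω
V = IR = 20.6 × 7.023 = 145 V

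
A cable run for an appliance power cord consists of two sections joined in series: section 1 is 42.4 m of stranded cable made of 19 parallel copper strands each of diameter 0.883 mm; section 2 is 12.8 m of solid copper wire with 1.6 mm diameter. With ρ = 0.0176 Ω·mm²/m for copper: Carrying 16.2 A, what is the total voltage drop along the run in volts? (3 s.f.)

2.85 V

ρ = 0.0176 Ω·mm²/m = 1.76×10^-8 Ω·m
Section 1: A_strand = π(4.4150e-04)² = 6.124e-07 m²; R₁ = ρL/(N·A_s) = (1.76×10^-8)(42.4)/(19×6.124e-07) = 0.06414 Ω
Section 2: A = π(d/2)² = π(8.0000e-04 m)² = 2.011e-06 m²
R₂ = (1.76×10^-8)(12.8)/(2.011e-06) = 0.112 Ω
R = R₁ + R₂ = 0.1762 Ω
V = IR = 16.2 × 0.1762 = 2.85 V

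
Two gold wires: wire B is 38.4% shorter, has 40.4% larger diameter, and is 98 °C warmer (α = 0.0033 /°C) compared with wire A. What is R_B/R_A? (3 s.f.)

R ∝ ρL/d² with ρ ∝ (1+αΔT), so R_B/R_A = (1 − 38.4/100) × (1 + 40.4/100)⁻² × (1 + 0.0033×98)
= 0.616 × 0.5073 × 1.323 = 0.414

0.414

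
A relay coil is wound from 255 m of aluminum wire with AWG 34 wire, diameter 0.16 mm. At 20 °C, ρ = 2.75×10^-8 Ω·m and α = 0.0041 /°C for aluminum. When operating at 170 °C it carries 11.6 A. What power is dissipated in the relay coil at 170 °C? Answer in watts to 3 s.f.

A = π(0.16/2 mm)² = π(8.0000e-05 m)² = 2.011e-08 m²
R₍20₎ = ρL/A = (2.75×10^-8)(255)/(2.011e-08) = 348.8 Ω
R₍170₎ = R₍20₎(1 + αΔT) = 348.8 × (1 + 0.0041×150) = 563.3 Ω
P = I²R = (11.6)² × 563.3 = 75800 W

75800 W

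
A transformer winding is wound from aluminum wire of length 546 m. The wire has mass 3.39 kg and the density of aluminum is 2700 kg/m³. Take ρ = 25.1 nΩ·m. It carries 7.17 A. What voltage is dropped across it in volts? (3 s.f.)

ρ = 25.1 nΩ·m = 2.51×10^-8 Ω·m
A = m/(density·L) = 3.39/(2700×546) = 2.2996e-06 m²
R = ρL/A = (2.51×10^-8)(546)/(2.2996e-06) = 5.96 Ω
V = IR = 7.17 × 5.96 = 42.7 V

42.7 V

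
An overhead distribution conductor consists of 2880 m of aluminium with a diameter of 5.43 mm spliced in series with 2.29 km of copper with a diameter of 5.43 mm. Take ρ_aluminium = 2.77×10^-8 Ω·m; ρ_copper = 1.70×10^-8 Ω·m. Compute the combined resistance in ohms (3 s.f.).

5.13 Ω

Segment 1: A = π(d/2)² = π(2.7150e-03 m)² = 2.316e-05 m²
R₁ = ρL/A = (2.77×10^-8)(2880)/(2.316e-05) = 3.445 Ω
R₂ = (1.70×10^-8)(2290)/(2.316e-05) = 1.681 Ω
R = R₁ + R₂ = 5.13 Ω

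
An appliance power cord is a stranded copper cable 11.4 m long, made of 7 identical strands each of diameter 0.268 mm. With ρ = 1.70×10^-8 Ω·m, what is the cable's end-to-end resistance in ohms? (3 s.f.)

A_strand = π(1.3400e-04 m)² = 5.641e-08 m²
R_strand = ρL/A = (1.70×10^-8)(11.4)/(5.641e-08) = 3.436 Ω
R_total = R_strand/N = 3.436/7 = 0.491 Ω

0.491 Ω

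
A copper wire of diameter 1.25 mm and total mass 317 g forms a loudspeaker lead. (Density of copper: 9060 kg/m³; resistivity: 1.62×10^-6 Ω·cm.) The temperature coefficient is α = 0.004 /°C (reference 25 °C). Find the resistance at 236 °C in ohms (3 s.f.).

ρ = 1.62×10^-6 Ω·cm = 1.62×10^-8 Ω·m
A = π(d/2)² = π(6.2500e-04 m)² = 1.2272e-06 m²
L = m/(density·A) = 0.317/(9060×1.2272e-06) = 28.51 m
R = ρL/A = (1.62×10^-8)(28.51)/(1.2272e-06) = 0.3764 Ω
R(236 °C) = 0.3764 × (1 + 0.004×211) = 0.694 Ω

0.694 Ω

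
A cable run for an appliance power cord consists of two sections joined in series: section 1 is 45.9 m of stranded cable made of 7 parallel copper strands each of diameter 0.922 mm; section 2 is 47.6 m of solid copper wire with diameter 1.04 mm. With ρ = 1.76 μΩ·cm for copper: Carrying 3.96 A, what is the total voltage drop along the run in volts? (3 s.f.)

4.59 V

ρ = 1.76 μΩ·cm = 1.76×10^-8 Ω·m
Section 1: A_strand = π(4.6100e-04)² = 6.677e-07 m²; R₁ = ρL/(N·A_s) = (1.76×10^-8)(45.9)/(7×6.677e-07) = 0.1729 Ω
Section 2: A = π(d/2)² = π(5.2000e-04 m)² = 8.495e-07 m²
R₂ = (1.76×10^-8)(47.6)/(8.495e-07) = 0.9862 Ω
R = R₁ + R₂ = 1.159 Ω
V = IR = 3.96 × 1.159 = 4.59 V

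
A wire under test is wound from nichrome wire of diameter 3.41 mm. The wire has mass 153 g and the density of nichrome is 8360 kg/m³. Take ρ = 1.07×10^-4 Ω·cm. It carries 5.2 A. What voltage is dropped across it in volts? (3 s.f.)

1.22 V

ρ = 1.07×10^-4 Ω·cm = 1.07×10^-6 Ω·m
A = π(d/2)² = π(1.7050e-03 m)² = 9.1327e-06 m²
L = m/(density·A) = 0.153/(8360×9.1327e-06) = 2.004 m
R = ρL/A = (1.07×10^-6)(2.004)/(9.1327e-06) = 0.2348 Ω
V = IR = 5.2 × 0.2348 = 1.22 V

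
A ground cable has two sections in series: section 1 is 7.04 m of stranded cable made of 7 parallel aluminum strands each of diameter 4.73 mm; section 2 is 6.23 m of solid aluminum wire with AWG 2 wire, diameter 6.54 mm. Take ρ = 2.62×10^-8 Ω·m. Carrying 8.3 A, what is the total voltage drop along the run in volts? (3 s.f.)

0.0528 V

Section 1: A_strand = π(2.3650e-03)² = 1.757e-05 m²; R₁ = ρL/(N·A_s) = (2.62×10^-8)(7.04)/(7×1.757e-05) = 0.0015 Ω
Section 2: A = π(6.54/2 mm)² = π(3.2700e-03 m)² = 3.359e-05 m²
R₂ = (2.62×10^-8)(6.23)/(3.359e-05) = 0.004859 Ω
R = R₁ + R₂ = 0.006359 Ω
V = IR = 8.3 × 0.006359 = 0.0528 V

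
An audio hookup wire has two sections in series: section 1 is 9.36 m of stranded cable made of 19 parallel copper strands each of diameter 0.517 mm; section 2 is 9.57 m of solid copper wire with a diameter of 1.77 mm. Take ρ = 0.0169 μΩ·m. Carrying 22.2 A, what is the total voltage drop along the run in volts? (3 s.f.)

2.34 V

ρ = 0.0169 μΩ·m = 1.69×10^-8 Ω·m
Section 1: A_strand = π(2.5850e-04)² = 2.099e-07 m²; R₁ = ρL/(N·A_s) = (1.69×10^-8)(9.36)/(19×2.099e-07) = 0.03966 Ω
Section 2: A = π(d/2)² = π(8.8500e-04 m)² = 2.461e-06 m²
R₂ = (1.69×10^-8)(9.57)/(2.461e-06) = 0.06573 Ω
R = R₁ + R₂ = 0.1054 Ω
V = IR = 22.2 × 0.1054 = 2.34 V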